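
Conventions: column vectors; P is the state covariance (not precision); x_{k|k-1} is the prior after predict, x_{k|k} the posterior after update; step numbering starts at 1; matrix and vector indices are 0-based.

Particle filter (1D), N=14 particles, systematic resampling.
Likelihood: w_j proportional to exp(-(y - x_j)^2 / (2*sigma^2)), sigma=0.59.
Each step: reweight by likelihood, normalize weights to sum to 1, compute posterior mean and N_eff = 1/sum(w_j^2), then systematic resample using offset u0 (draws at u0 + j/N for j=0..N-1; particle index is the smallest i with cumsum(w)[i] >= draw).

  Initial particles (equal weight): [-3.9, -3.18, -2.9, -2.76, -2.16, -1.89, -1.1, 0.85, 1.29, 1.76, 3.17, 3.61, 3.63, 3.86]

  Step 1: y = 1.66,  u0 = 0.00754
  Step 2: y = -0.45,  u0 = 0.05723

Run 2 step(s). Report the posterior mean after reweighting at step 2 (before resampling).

step 1: w=[0.0000, 0.0000, 0.0000, 0.0000, 0.0000, 0.0000, 0.0000, 0.1737, 0.3661, 0.4393, 0.0169, 0.0019, 0.0017, 0.0004]  mean=1.4612  Neff=2.7971  idx=[7, 7, 7, 8, 8, 8, 8, 8, 9, 9, 9, 9, 9, 9]
step 2: w=[0.2636, 0.2636, 0.2636, 0.0386, 0.0386, 0.0386, 0.0386, 0.0386, 0.0027, 0.0027, 0.0027, 0.0027, 0.0027, 0.0027]  mean=0.9496  Neff=4.6296  idx=[0, 0, 0, 1, 1, 1, 1, 2, 2, 2, 2, 4, 6, 8]

post_mean = 0.9496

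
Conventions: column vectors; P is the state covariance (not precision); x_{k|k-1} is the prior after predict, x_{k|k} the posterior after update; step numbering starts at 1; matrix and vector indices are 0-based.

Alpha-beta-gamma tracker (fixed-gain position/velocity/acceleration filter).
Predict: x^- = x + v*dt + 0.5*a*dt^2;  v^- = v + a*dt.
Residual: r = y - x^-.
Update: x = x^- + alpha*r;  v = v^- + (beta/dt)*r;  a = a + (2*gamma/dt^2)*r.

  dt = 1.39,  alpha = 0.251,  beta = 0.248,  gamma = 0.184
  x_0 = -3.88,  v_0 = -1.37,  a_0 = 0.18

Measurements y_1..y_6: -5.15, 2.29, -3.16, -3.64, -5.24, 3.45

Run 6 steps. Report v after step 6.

step 1: x_pred=-5.6104  r=0.4604  x^+=-5.4948  v^+=-1.0377  a^+=0.2677
step 2: x_pred=-6.6786  r=8.9686  x^+=-4.4275  v^+=0.9346  a^+=1.9759
step 3: x_pred=-1.2196  r=-1.9404  x^+=-1.7066  v^+=3.3349  a^+=1.6063
step 4: x_pred=4.4807  r=-8.1207  x^+=2.4424  v^+=4.1188  a^+=0.0596
step 5: x_pred=8.2251  r=-13.4651  x^+=4.8454  v^+=1.7993  a^+=-2.5050
step 6: x_pred=4.9263  r=-1.4763  x^+=4.5558  v^+=-1.9462  a^+=-2.7862

v_post = -1.9462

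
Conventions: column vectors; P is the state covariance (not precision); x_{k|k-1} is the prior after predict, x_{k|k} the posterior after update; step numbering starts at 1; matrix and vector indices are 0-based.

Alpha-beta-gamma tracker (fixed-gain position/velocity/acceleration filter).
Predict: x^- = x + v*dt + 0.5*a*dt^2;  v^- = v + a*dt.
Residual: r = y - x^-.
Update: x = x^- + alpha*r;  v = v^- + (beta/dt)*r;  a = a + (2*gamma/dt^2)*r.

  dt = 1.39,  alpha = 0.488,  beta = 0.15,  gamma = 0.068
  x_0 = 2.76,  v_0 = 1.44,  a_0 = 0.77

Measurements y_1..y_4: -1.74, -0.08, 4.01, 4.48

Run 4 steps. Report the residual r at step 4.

step 1: x_pred=5.5055  r=-7.2455  x^+=1.9697  v^+=1.7284  a^+=0.2600
step 2: x_pred=4.6233  r=-4.7033  x^+=2.3281  v^+=1.5823  a^+=-0.0711
step 3: x_pred=4.4588  r=-0.4488  x^+=4.2398  v^+=1.4350  a^+=-0.1027
step 4: x_pred=6.1353  r=-1.6553  x^+=5.3275  v^+=1.1137  a^+=-0.2192

resid = -1.6553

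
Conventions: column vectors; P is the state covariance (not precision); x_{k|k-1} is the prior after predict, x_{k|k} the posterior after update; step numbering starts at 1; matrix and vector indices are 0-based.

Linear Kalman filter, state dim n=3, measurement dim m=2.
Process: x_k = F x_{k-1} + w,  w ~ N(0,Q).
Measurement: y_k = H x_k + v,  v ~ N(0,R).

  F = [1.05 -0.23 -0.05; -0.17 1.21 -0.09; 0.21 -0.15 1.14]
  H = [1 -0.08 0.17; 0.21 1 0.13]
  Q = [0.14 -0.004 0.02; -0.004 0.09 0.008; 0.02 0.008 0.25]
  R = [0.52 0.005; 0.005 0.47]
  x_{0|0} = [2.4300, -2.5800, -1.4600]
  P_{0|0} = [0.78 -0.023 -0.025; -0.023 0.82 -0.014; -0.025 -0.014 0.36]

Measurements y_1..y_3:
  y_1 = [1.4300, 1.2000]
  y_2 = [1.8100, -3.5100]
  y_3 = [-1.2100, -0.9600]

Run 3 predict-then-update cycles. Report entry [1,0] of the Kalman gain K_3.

step 1: x^-=[3.2179, -3.4035, -0.7671]  P^-=[1.0576 -0.3972 0.1784; -0.3972 1.3278 -0.2262; 0.1784 -0.2262 0.7650]  S=[1.7386 -0.2593; -0.2593 1.6414]  K=[0.6454 0.0094; -0.2062 0.7076; 0.1840 -0.0253]  nu=[-1.9298, 4.0275]  x^+=[2.0102, -0.1558, -1.2243]  P^+=[0.3363 -0.0589 -0.0315; -0.0589 0.3564 -0.0957; -0.0315 -0.0957 0.7026]
step 2: x^-=[2.2078, -0.4201, -0.9502]  P^-=[0.5610 -0.2306 0.0655; -0.2306 0.6713 -0.2838; 0.0655 -0.2838 1.2073]  S=[1.1870 -0.1654; -0.1654 1.0193]  K=[0.4944 -0.0221; -0.2047 0.5416; 0.2371 -0.0725]  nu=[-0.2698, -3.4300]  x^+=[2.1502, -2.2225, -0.7654]  P^+=[0.2667 -0.0532 -0.0821; -0.0532 0.2858 -0.1625; -0.0821 -0.1625 1.1295]
step 3: x^-=[2.8071, -2.9859, -0.0877]  P^-=[0.4826 -0.1823 -0.0208; -0.1823 0.5801 -0.3931; -0.0208 -0.3931 1.7558]  S=[1.0898 -0.1467; -0.1467 0.9212]  K=[0.4504 -0.0191; -0.2038 0.5003; 0.2646 -0.1415]  nu=[-4.2411, 1.4478]  x^+=[0.8695, -1.3971, -1.4149]  P^+=[0.2587 -0.0398 -0.1632; -0.0398 0.2744 -0.2454; -0.1632 -0.2454 1.6500]

K[1,0] = -0.2038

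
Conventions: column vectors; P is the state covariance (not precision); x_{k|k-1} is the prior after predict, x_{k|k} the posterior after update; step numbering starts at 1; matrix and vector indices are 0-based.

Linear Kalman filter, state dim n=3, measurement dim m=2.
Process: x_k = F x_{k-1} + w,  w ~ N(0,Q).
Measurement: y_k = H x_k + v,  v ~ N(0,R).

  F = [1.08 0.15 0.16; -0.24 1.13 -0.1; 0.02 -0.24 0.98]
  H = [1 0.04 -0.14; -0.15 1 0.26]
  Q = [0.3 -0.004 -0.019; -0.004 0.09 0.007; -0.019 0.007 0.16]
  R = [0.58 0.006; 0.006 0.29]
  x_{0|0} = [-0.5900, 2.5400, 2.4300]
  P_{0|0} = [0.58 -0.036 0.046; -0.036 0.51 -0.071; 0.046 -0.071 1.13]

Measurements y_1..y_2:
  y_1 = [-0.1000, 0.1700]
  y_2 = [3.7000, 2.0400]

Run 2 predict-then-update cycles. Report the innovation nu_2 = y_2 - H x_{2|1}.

innov = [3.0903, 1.3372]

step 1: x^-=[0.1326, 2.7688, 1.7600]  P^-=[1.0177 -0.1471 0.2027; -0.1471 0.8237 -0.3390; 0.2027 -0.3390 1.3104]  S=[1.5600 -0.2068; -0.2068 1.0773]  K=[0.6157 -0.1112; 0.0518 0.7132; 0.0001 -0.0266]  nu=[-0.0970, -3.0365]  x^+=[0.4105, 0.5980, 1.8407]  P^+=[0.3847 -0.0218 0.1960; -0.0218 0.2868 -0.3188; 0.1960 -0.3188 1.3096]
step 2: x^-=[0.8276, 0.3931, 1.6686]  P^-=[0.8341 -0.1834 0.3634; -0.1834 0.5847 -0.6099; 0.3634 -0.6099 1.5923]  S=[1.3367 -0.1549; -0.1549 0.7107]  K=[0.5597 -0.1793; 0.0186 0.6424; 0.0472 -0.3421]  nu=[3.0903, 1.3372]  x^+=[2.3175, 1.3095, 1.3570]  P^+=[0.3615 -0.0603 0.2535; -0.0603 0.2947 -0.4512; 0.2535 -0.4512 1.5012]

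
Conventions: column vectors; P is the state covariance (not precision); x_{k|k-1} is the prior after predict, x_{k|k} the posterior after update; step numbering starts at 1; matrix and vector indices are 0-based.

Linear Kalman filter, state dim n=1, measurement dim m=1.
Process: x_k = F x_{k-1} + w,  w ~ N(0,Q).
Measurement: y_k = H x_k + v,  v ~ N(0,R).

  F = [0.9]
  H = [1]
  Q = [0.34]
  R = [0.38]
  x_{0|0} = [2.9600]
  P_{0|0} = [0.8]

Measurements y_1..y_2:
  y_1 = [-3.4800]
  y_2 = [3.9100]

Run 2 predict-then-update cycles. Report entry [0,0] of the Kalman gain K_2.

step 1: x^-=[2.6640]  P^-=[0.9880]  S=[1.3680]  K=[0.7222]  nu=[-6.1440]  x^+=[-1.7733]  P^+=[0.2744]
step 2: x^-=[-1.5960]  P^-=[0.5623]  S=[0.9423]  K=[0.5967]  nu=[5.5060]  x^+=[1.6896]  P^+=[0.2268]

K[0,0] = 0.5967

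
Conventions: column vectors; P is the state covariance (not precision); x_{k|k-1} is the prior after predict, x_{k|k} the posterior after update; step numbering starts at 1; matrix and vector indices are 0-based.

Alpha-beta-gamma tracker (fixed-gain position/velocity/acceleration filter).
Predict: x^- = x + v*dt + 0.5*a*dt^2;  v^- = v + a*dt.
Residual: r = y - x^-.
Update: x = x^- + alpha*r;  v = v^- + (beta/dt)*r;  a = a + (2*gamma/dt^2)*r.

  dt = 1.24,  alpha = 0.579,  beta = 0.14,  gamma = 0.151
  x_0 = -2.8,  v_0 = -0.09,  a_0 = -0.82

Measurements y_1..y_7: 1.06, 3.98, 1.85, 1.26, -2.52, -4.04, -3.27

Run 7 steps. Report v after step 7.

v_post = -3.7103

step 1: x_pred=-3.5420  r=4.6020  x^+=-0.8774  v^+=-0.5872  a^+=0.0839
step 2: x_pred=-1.5411  r=5.5211  x^+=1.6556  v^+=0.1401  a^+=1.1683
step 3: x_pred=2.7276  r=-0.8776  x^+=2.2195  v^+=1.4897  a^+=0.9959
step 4: x_pred=4.8324  r=-3.5724  x^+=2.7640  v^+=2.3213  a^+=0.2943
step 5: x_pred=5.8687  r=-8.3887  x^+=1.0116  v^+=1.7391  a^+=-1.3534
step 6: x_pred=2.1277  r=-6.1677  x^+=-1.4434  v^+=-0.6354  a^+=-2.5647
step 7: x_pred=-4.2031  r=0.9331  x^+=-3.6628  v^+=-3.7103  a^+=-2.3815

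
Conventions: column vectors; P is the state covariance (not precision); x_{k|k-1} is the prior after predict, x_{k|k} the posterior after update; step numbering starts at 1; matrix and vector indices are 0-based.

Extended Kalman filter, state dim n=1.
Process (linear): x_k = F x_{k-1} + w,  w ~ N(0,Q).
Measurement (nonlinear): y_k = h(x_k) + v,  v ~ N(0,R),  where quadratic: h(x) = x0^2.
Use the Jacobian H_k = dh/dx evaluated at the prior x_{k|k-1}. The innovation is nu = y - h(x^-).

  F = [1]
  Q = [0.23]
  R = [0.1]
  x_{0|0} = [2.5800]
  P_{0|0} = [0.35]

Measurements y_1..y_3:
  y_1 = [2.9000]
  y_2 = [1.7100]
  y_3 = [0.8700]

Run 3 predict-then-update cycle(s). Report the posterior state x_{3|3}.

step 1: x^-=[2.5800]  P^-=[0.5800]  H_jac=[5.1600]  S=[15.5428]  K=[0.1926]  nu=[-3.7564]  x^+=[1.8567]  P^+=[0.0037]
step 2: x^-=[1.8567]  P^-=[0.2337]  H_jac=[3.7134]  S=[3.3230]  K=[0.2612]  nu=[-1.7373]  x^+=[1.4029]  P^+=[0.0070]
step 3: x^-=[1.4029]  P^-=[0.2370]  H_jac=[2.8058]  S=[1.9661]  K=[0.3383]  nu=[-1.0982]  x^+=[1.0314]  P^+=[0.0121]

x_post = [1.0314]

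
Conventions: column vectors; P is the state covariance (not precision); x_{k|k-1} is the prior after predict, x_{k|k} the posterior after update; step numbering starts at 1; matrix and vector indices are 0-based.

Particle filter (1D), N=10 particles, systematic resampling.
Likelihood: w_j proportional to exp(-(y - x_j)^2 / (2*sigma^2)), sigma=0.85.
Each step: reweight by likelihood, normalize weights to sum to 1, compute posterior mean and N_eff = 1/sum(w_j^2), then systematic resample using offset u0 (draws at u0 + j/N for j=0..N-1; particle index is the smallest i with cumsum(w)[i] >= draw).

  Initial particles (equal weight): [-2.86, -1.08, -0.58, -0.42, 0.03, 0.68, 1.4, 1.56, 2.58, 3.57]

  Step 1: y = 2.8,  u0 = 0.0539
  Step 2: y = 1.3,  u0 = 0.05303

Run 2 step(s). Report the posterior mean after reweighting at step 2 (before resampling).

post_mean = 1.8699

step 1: w=[0.0000, 0.0000, 0.0002, 0.0003, 0.0022, 0.0195, 0.1128, 0.1511, 0.4234, 0.2905]  mean=2.5362  Neff=3.3376  idx=[6, 7, 7, 8, 8, 8, 8, 9, 9, 9]
step 2: w=[0.2324, 0.2233, 0.2233, 0.0753, 0.0753, 0.0753, 0.0753, 0.0066, 0.0066, 0.0066]  mean=1.8699  Neff=5.6647  idx=[0, 0, 1, 1, 1, 2, 2, 3, 5, 6]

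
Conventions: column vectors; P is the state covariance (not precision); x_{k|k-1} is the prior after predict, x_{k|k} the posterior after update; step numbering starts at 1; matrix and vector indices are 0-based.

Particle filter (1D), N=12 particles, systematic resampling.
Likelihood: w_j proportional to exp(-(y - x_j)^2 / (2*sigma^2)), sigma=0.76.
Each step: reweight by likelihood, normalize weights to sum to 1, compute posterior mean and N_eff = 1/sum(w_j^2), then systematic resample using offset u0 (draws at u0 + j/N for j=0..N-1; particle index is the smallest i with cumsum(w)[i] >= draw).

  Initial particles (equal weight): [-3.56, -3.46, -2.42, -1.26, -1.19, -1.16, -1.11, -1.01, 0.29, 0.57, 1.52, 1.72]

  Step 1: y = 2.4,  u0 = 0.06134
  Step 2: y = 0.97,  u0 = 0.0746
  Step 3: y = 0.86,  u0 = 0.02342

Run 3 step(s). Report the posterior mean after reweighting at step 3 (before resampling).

step 1: w=[0.0000, 0.0000, 0.0000, 0.0000, 0.0000, 0.0000, 0.0000, 0.0000, 0.0168, 0.0438, 0.4066, 0.5327]  mean=1.5640  Neff=2.2159  idx=[10, 10, 10, 10, 10, 11, 11, 11, 11, 11, 11, 11]
step 2: w=[0.0944, 0.0944, 0.0944, 0.0944, 0.0944, 0.0754, 0.0754, 0.0754, 0.0754, 0.0754, 0.0754, 0.0754]  mean=1.6256  Neff=11.8498  idx=[0, 1, 2, 3, 4, 5, 6, 7, 8, 9, 10, 11]
step 3: w=[0.0963, 0.0963, 0.0963, 0.0963, 0.0963, 0.0740, 0.0740, 0.0740, 0.0740, 0.0740, 0.0740, 0.0740]  mean=1.6237  Neff=11.7949  idx=[0, 1, 1, 2, 3, 4, 5, 6, 7, 8, 10, 11]

post_mean = 1.6237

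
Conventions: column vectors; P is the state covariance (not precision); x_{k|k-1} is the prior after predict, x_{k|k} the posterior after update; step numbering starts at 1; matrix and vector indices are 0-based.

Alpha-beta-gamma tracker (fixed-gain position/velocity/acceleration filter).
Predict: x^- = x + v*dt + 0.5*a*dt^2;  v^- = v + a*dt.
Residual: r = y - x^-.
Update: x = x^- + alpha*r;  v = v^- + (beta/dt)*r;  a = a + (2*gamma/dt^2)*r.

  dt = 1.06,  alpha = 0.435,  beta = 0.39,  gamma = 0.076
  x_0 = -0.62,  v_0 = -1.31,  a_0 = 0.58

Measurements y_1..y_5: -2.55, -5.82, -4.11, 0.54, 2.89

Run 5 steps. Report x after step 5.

step 1: x_pred=-1.6828  r=-0.8672  x^+=-2.0600  v^+=-1.0143  a^+=0.4627
step 2: x_pred=-2.8752  r=-2.9448  x^+=-4.1562  v^+=-1.6073  a^+=0.0643
step 3: x_pred=-5.8238  r=1.7138  x^+=-5.0783  v^+=-0.9086  a^+=0.2962
step 4: x_pred=-5.8750  r=6.4150  x^+=-3.0845  v^+=1.7656  a^+=1.1640
step 5: x_pred=-0.5590  r=3.4490  x^+=0.9413  v^+=4.2684  a^+=1.6306

x_post = 0.9413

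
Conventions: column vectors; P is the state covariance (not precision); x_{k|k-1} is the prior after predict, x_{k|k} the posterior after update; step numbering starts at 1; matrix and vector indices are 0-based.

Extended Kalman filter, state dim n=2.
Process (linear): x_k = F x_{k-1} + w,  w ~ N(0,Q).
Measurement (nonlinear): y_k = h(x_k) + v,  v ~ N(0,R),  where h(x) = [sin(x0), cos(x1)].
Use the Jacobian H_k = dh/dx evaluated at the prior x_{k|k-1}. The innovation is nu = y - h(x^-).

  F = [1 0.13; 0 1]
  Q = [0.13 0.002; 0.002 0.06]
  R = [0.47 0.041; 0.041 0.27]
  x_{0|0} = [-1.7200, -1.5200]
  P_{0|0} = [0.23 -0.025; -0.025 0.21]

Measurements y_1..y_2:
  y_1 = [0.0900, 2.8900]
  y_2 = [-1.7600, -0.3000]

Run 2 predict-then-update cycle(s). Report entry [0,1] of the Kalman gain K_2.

step 1: x^-=[-1.9176, -1.5200]  P^-=[0.3570 0.0043; 0.0043 0.2700]  H_jac=[-0.3399 0.0000; 0.0000 0.9987]  S=[0.5112 0.0395; 0.0395 0.5393]  K=[-0.2393 0.0255; -0.0418 0.5031]  nu=[1.0305, 2.8392]  x^+=[-2.0918, -0.1347]  P^+=[0.3279 -0.0029; -0.0029 0.1343]
step 2: x^-=[-2.1093, -0.1347]  P^-=[0.4594 0.0165; 0.0165 0.1943]  H_jac=[-0.5129 0.0000; 0.0000 0.1343]  S=[0.5908 0.0399; 0.0399 0.2735]  K=[-0.4033 0.0669; -0.0210 0.0985]  nu=[-0.9015, -1.2909]  x^+=[-1.8321, -0.2429]  P^+=[0.3642 0.0114; 0.0114 0.1915]

K[0,1] = 0.0669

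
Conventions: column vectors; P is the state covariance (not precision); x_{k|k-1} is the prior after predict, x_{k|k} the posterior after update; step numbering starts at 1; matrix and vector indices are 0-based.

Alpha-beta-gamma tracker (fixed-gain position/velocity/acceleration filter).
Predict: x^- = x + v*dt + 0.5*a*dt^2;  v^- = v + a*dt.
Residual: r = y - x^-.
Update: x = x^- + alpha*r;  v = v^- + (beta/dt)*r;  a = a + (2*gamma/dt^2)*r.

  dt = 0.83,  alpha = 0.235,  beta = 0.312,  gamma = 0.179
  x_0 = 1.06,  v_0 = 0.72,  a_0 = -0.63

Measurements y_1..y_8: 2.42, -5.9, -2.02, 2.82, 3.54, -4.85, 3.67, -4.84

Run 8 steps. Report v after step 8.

v_post = 7.5092

step 1: x_pred=1.4406  r=0.9794  x^+=1.6708  v^+=0.5653  a^+=-0.1210
step 2: x_pred=2.0982  r=-7.9982  x^+=0.2186  v^+=-2.5418  a^+=-4.2775
step 3: x_pred=-3.3644  r=1.3444  x^+=-3.0485  v^+=-5.5867  a^+=-3.5788
step 4: x_pred=-8.9181  r=11.7381  x^+=-6.1597  v^+=-4.1447  a^+=2.5211
step 5: x_pred=-8.7314  r=12.2714  x^+=-5.8476  v^+=2.5607  a^+=8.8982
step 6: x_pred=-0.6573  r=-4.1927  x^+=-1.6426  v^+=8.3701  a^+=6.7194
step 7: x_pred=7.6191  r=-3.9491  x^+=6.6911  v^+=12.4627  a^+=4.6671
step 8: x_pred=18.6427  r=-23.4827  x^+=13.1243  v^+=7.5092  a^+=-7.5361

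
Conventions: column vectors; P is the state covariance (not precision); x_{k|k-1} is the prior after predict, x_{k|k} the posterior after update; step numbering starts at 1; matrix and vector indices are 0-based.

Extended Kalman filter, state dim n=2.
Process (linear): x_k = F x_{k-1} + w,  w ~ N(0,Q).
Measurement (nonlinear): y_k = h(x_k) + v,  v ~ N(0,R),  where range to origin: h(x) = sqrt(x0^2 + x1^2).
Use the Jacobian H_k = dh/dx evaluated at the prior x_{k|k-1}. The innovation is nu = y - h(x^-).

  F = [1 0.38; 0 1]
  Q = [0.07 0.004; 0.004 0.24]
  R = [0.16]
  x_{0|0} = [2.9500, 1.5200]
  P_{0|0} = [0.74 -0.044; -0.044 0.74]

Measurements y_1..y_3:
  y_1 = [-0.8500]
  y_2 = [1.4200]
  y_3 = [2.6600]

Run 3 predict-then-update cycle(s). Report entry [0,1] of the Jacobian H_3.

H_jac[0,1] = -0.8573

step 1: x^-=[3.5276, 1.5200]  P^-=[0.8834 0.2412; 0.2412 0.9800]  H_jac=[0.9184 0.3957]  S=[1.2339]  K=[0.7349; 0.4938]  nu=[-4.6911]  x^+=[0.0801, -0.7966]  P^+=[0.2170 -0.2066; -0.2066 0.6791]
step 2: x^-=[-0.2226, -0.7966]  P^-=[0.2281 0.0555; 0.0555 0.9191]  H_jac=[-0.2691 -0.9631]  S=[1.0578]  K=[-0.1085; -0.8509]  nu=[0.5929]  x^+=[-0.2870, -1.3011]  P^+=[0.2156 -0.0422; -0.0422 0.1532]
step 3: x^-=[-0.7814, -1.3011]  P^-=[0.2757 0.0200; 0.0200 0.3932]  H_jac=[-0.5148 -0.8573]  S=[0.5397]  K=[-0.2947; -0.6436]  nu=[1.1423]  x^+=[-1.1181, -2.0363]  P^+=[0.2288 -0.0824; -0.0824 0.1696]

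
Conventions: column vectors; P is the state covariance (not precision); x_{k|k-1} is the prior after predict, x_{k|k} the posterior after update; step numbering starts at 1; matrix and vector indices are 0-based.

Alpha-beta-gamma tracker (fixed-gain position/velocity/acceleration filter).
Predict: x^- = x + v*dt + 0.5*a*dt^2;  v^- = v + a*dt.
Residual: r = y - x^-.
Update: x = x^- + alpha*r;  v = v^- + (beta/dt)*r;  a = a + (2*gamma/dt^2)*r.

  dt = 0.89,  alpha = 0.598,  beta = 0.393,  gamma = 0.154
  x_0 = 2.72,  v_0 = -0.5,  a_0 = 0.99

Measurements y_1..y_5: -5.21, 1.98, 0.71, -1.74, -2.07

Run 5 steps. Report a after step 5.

step 1: x_pred=2.6671  r=-7.8771  x^+=-2.0434  v^+=-3.0972  a^+=-2.0729
step 2: x_pred=-5.6209  r=7.6009  x^+=-1.0756  v^+=-1.5858  a^+=0.8826
step 3: x_pred=-2.1373  r=2.8473  x^+=-0.4346  v^+=0.4571  a^+=1.9898
step 4: x_pred=0.7602  r=-2.5002  x^+=-0.7349  v^+=1.1239  a^+=1.0176
step 5: x_pred=0.6684  r=-2.7384  x^+=-0.9692  v^+=0.8204  a^+=-0.0472

a_post = -0.0472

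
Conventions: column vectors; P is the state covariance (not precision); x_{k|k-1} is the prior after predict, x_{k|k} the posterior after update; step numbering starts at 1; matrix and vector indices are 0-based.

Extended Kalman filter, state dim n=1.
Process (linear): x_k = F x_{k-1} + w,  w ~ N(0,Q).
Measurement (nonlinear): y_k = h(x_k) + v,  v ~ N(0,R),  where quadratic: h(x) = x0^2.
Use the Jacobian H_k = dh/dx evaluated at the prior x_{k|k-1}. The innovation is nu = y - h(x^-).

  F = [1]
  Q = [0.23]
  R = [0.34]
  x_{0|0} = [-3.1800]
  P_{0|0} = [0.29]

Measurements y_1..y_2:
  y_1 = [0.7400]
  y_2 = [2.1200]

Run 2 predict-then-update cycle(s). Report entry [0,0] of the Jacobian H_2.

H_jac[0,0] = -3.4596

step 1: x^-=[-3.1800]  P^-=[0.5200]  H_jac=[-6.3600]  S=[21.3738]  K=[-0.1547]  nu=[-9.3724]  x^+=[-1.7298]  P^+=[0.0083]
step 2: x^-=[-1.7298]  P^-=[0.2383]  H_jac=[-3.4596]  S=[3.1918]  K=[-0.2583]  nu=[-0.8722]  x^+=[-1.5045]  P^+=[0.0254]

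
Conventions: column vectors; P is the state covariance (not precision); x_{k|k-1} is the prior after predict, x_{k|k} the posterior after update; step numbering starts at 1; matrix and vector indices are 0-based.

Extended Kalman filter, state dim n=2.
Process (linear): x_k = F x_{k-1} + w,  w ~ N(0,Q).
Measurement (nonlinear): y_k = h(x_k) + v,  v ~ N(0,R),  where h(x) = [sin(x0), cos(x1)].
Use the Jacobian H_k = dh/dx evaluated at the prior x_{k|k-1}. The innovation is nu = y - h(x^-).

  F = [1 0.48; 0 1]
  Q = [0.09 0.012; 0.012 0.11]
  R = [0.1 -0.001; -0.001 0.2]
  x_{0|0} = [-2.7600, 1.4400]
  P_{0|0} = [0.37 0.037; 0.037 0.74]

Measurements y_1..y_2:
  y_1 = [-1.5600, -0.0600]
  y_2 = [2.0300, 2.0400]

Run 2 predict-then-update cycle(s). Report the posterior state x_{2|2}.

step 1: x^-=[-2.0688, 1.4400]  P^-=[0.6660 0.4042; 0.4042 0.8500]  H_jac=[-0.4777 0.0000; 0.0000 -0.9915]  S=[0.2520 0.1904; 0.1904 1.0355]  K=[-1.1267 -0.1798; -0.1756 -0.7815]  nu=[-0.6815, -0.1904]  x^+=[-1.2667, 1.7085]  P^+=[0.2355 0.0351; 0.0351 0.1575]
step 2: x^-=[-0.4466, 1.7085]  P^-=[0.3955 0.1227; 0.1227 0.2675]  H_jac=[0.9019 0.0000; 0.0000 -0.9905]  S=[0.4217 -0.1106; -0.1106 0.4624]  K=[0.8289 -0.0646; 0.1197 -0.5443]  nu=[2.4619, 2.1773]  x^+=[1.4536, 0.8180]  P^+=[0.0920 0.0139; 0.0139 0.1100]

x_post = [1.4536, 0.8180]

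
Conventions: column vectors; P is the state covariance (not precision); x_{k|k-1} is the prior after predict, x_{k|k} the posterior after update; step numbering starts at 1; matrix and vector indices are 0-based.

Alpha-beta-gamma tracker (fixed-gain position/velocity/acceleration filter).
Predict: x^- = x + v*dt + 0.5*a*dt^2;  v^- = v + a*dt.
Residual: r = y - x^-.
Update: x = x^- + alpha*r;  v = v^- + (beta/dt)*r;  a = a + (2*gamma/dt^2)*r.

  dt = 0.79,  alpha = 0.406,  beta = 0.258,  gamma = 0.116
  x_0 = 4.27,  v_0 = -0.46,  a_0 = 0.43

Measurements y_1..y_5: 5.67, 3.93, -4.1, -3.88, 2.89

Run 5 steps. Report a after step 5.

a_post = -0.2583

step 1: x_pred=4.0408  r=1.6292  x^+=4.7022  v^+=0.4118  a^+=1.0356
step 2: x_pred=5.3507  r=-1.4207  x^+=4.7739  v^+=0.7659  a^+=0.5075
step 3: x_pred=5.5374  r=-9.6374  x^+=1.6246  v^+=-1.9805  a^+=-3.0750
step 4: x_pred=-0.8996  r=-2.9804  x^+=-2.1096  v^+=-5.3832  a^+=-4.1830
step 5: x_pred=-7.6676  r=10.5576  x^+=-3.3812  v^+=-5.2398  a^+=-0.2583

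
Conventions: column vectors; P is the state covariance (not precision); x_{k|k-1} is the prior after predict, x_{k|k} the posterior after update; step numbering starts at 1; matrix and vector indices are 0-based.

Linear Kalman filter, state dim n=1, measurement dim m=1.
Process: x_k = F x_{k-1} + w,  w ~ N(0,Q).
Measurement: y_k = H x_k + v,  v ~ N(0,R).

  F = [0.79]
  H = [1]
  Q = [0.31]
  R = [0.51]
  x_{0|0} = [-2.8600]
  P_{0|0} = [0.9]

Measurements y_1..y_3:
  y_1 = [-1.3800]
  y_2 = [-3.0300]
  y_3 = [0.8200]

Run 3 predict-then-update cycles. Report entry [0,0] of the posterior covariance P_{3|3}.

P_post[0,0] = 0.2444

step 1: x^-=[-2.2594]  P^-=[0.8717]  S=[1.3817]  K=[0.6309]  nu=[0.8794]  x^+=[-1.7046]  P^+=[0.3218]
step 2: x^-=[-1.3466]  P^-=[0.5108]  S=[1.0208]  K=[0.5004]  nu=[-1.6834]  x^+=[-2.1890]  P^+=[0.2552]
step 3: x^-=[-1.7293]  P^-=[0.4693]  S=[0.9793]  K=[0.4792]  nu=[2.5493]  x^+=[-0.5077]  P^+=[0.2444]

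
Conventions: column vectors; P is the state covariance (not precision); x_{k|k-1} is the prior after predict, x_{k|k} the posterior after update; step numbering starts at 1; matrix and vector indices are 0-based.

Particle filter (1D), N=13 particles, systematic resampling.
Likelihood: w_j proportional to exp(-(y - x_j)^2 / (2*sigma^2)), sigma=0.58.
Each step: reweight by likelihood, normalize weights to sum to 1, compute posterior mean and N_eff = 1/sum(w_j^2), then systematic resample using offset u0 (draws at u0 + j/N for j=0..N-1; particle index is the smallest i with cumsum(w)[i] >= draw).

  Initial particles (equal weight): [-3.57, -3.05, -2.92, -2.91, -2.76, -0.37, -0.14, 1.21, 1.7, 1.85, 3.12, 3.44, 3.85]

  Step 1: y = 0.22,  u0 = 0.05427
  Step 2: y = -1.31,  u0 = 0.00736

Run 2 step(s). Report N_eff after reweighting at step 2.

N_eff = 9.6930

step 1: w=[0.0000, 0.0000, 0.0000, 0.0000, 0.0000, 0.3482, 0.4819, 0.1361, 0.0225, 0.0113, 0.0000, 0.0000, 0.0000]  mean=0.0275  Neff=2.6837  idx=[5, 5, 5, 5, 6, 6, 6, 6, 6, 6, 6, 7, 8]
step 2: w=[0.1351, 0.1351, 0.1351, 0.1351, 0.0657, 0.0657, 0.0657, 0.0657, 0.0657, 0.0657, 0.0657, 0.0000, 0.0000]  mean=-0.2642  Neff=9.6930  idx=[0, 0, 1, 1, 2, 2, 3, 4, 5, 6, 7, 8, 9]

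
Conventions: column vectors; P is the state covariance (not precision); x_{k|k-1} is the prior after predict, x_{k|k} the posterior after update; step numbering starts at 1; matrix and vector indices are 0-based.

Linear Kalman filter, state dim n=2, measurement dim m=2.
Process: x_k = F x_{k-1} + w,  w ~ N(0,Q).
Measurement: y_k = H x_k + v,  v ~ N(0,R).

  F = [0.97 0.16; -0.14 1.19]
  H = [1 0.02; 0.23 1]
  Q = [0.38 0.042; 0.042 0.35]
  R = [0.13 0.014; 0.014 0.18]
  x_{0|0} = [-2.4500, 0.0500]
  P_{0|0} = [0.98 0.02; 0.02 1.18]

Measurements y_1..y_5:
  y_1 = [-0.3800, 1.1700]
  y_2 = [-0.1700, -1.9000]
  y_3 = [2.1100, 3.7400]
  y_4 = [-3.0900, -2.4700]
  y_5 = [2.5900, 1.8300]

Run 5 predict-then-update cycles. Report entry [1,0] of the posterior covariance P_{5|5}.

step 1: x^-=[-2.3685, 0.4025]  P^-=[1.3385 0.1562; 0.1562 2.0335]  S=[1.4756 0.5195; 0.5195 2.3562]  K=[0.9106 -0.0038; -0.1906 0.9203]  nu=[1.9805, 1.3123]  x^+=[-0.5701, 1.2328]  P^+=[0.1186 -0.0152; -0.0152 0.1665]
step 2: x^-=[-0.3558, 1.5469]  P^-=[0.4912 0.0404; 0.0404 0.5932]  S=[0.6230 0.1794; 0.1794 0.8177]  K=[0.7853 0.0152; -0.1369 0.7668]  nu=[0.1549, -3.3650]  x^+=[-0.2855, -1.0546]  P^+=[0.1025 -0.0098; -0.0098 0.1384]
step 3: x^-=[-0.4457, -1.2150]  P^-=[0.4769 0.0433; 0.0433 0.5512]  S=[0.6089 0.1782; 0.1782 0.7764]  K=[0.7794 0.0181; -0.1312 0.7529]  nu=[2.5800, 5.0575]  x^+=[1.6569, 2.2546]  P^+=[0.1018 -0.0092; -0.0092 0.1358]
step 4: x^-=[1.9680, 2.4510]  P^-=[0.4764 0.0436; 0.0436 0.5474]  S=[0.6083 0.1783; 0.1783 0.7726]  K=[0.7791 0.0184; -0.1306 0.7516]  nu=[-5.1070, -5.3736]  x^+=[-2.1099, -0.9206]  P^+=[0.1017 -0.0092; -0.0092 0.1356]
step 5: x^-=[-2.1939, -0.8001]  P^-=[0.4763 0.0436; 0.0436 0.5470]  S=[0.6083 0.1783; 0.1783 0.7723]  K=[0.7791 0.0185; -0.1306 0.7515]  nu=[4.7999, 3.1347]  x^+=[1.6035, 0.9287]  P^+=[0.1017 -0.0092; -0.0092 0.1355]

P_post[1,0] = -0.0092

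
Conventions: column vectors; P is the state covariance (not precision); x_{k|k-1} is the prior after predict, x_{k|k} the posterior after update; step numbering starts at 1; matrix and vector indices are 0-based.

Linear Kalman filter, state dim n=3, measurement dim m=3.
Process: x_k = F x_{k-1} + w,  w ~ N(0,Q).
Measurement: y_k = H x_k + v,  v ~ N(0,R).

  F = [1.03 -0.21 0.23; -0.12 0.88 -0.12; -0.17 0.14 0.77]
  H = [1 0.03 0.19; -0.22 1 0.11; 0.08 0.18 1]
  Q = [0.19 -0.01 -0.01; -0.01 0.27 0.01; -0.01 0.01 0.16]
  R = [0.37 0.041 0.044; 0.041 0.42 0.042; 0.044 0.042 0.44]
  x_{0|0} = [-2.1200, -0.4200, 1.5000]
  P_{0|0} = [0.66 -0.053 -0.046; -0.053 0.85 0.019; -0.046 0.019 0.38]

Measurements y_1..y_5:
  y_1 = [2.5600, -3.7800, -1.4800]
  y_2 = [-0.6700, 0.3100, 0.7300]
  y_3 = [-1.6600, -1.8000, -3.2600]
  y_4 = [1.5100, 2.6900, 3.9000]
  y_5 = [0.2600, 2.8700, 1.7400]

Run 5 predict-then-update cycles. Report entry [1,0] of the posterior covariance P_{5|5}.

step 1: x^-=[-1.7504, -0.2952, 1.4566]  P^-=[0.9471 -0.2972 -0.1299; -0.2972 0.9491 0.1178; -0.1299 0.1178 0.4397]  S=[1.2679 -0.4111 0.0299; -0.4111 1.5832 0.3801; 0.0299 0.3801 0.9296]  K=[0.6797 -0.1318 -0.0838; 0.0154 0.6483 0.0193; -0.0475 -0.0067 0.4889]  nu=[4.0425, -4.0301, -2.7434]  x^+=[1.7582, -2.8987, -0.0497]  P^+=[0.2487 0.0278 -0.0374; 0.0278 0.2817 -0.0165; -0.0374 -0.0165 0.2187]
step 2: x^-=[2.4083, -2.7559, -0.7429]  P^-=[0.4496 -0.0710 -0.0441; -0.0710 0.4914 0.0167; -0.0441 0.0167 0.3073]  S=[0.8103 -0.1071 0.0843; -0.1071 0.9739 0.1798; 0.0843 0.1798 0.7630]  K=[0.5337 -0.1096 -0.0606; 0.0026 0.5214 0.0072; -0.0265 -0.0166 0.4089]  nu=[-2.8544, 3.6774, 1.7763]  x^+=[0.3741, -0.8331, -0.0018]  P^+=[0.1948 0.0191 -0.0268; 0.0191 0.2255 -0.0169; -0.0268 -0.0169 0.1832]
step 3: x^-=[0.5598, -0.7778, -0.1816]  P^-=[0.3970 -0.0628 -0.0329; -0.0628 0.4488 0.0124; -0.0329 0.0124 0.2812]  S=[0.7614 -0.0892 0.0876; -0.0892 0.9234 0.1638; 0.0876 0.1638 0.7356]  K=[0.5041 -0.1084 -0.0527; -0.0041 0.5005 0.0089; -0.0189 -0.0158 0.3874]  nu=[-2.1620, -0.8791, -2.9832]  x^+=[-0.2773, -1.2355, -1.2825]  P^+=[0.1837 0.0159 -0.0231; 0.0159 0.2156 -0.0153; -0.0231 -0.0153 0.1736]
step 4: x^-=[-0.3211, -0.9001, -1.1134]  P^-=[0.3872 -0.0626 -0.0304; -0.0626 0.4413 0.0132; -0.0304 0.0132 0.2744]  S=[0.7524 -0.0869 0.0881; -0.0869 0.9153 0.1621; 0.0881 0.1621 0.7293]  K=[0.4978 -0.1089 -0.0505; -0.0061 0.4964 0.0105; -0.0169 -0.0145 0.3815]  nu=[2.0697, 3.6419, 5.2011]  x^+=[0.0499, 0.9496, 0.7830]  P^+=[0.1813 0.0149 -0.0221; 0.0149 0.2135 -0.0144; -0.0221 -0.0144 0.1709]
step 5: x^-=[0.0321, 0.7357, 0.7274]  P^-=[0.3852 -0.0627 -0.0299; -0.0627 0.4397 0.0138; -0.0299 0.0138 0.2727]  S=[0.7505 -0.0865 0.0881; -0.0865 0.9137 0.1622; 0.0881 0.1622 0.7278]  K=[0.4965 -0.1091 -0.0500; -0.0067 0.4953 0.0112; -0.0164 -0.0139 0.3799]  nu=[0.0677, 2.0613, 0.8776]  x^+=[-0.2030, 1.7662, 1.0311]  P^+=[0.1808 0.0146 -0.0218; 0.0146 0.2130 -0.0141; -0.0218 -0.0141 0.1701]

P_post[1,0] = 0.0146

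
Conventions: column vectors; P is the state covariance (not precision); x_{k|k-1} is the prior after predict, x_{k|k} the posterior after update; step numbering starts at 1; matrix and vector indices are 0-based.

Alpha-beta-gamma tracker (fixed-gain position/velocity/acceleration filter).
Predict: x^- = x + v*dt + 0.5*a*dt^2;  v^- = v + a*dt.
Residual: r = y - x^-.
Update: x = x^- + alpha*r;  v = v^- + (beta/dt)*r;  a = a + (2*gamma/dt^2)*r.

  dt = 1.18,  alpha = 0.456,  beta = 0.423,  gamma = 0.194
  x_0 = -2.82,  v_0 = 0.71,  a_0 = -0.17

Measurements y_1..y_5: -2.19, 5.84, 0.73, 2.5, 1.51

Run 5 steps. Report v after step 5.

v_post = -1.5789

step 1: x_pred=-2.1006  r=-0.0894  x^+=-2.1413  v^+=0.4773  a^+=-0.1949
step 2: x_pred=-1.7138  r=7.5538  x^+=1.7307  v^+=2.9552  a^+=1.9100
step 3: x_pred=6.5476  r=-5.8176  x^+=3.8948  v^+=3.1235  a^+=0.2889
step 4: x_pred=7.7816  r=-5.2816  x^+=5.3732  v^+=1.5711  a^+=-1.1829
step 5: x_pred=6.4035  r=-4.8935  x^+=4.1721  v^+=-1.5789  a^+=-2.5465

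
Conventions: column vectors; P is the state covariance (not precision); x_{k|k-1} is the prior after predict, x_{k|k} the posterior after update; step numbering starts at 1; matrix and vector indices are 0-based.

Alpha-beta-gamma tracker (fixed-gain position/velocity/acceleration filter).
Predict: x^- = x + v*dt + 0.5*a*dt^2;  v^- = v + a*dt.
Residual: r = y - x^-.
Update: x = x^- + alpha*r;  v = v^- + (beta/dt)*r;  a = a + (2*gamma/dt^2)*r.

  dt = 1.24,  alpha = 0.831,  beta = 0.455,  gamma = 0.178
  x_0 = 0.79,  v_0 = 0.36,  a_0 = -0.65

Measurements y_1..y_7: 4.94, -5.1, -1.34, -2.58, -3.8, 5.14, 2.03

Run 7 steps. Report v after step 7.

v_post = 4.2804

step 1: x_pred=0.7367  r=4.2033  x^+=4.2296  v^+=1.0963  a^+=0.3232
step 2: x_pred=5.8376  r=-10.9376  x^+=-3.2515  v^+=-2.5163  a^+=-2.2092
step 3: x_pred=-8.0702  r=6.7302  x^+=-2.4774  v^+=-2.7861  a^+=-0.6510
step 4: x_pred=-6.4327  r=3.8527  x^+=-3.2311  v^+=-2.1796  a^+=0.2411
step 5: x_pred=-5.7485  r=1.9485  x^+=-4.1293  v^+=-1.1657  a^+=0.6922
step 6: x_pred=-5.0427  r=10.1827  x^+=3.4191  v^+=3.4290  a^+=3.0498
step 7: x_pred=10.0157  r=-7.9857  x^+=3.3796  v^+=4.2804  a^+=1.2009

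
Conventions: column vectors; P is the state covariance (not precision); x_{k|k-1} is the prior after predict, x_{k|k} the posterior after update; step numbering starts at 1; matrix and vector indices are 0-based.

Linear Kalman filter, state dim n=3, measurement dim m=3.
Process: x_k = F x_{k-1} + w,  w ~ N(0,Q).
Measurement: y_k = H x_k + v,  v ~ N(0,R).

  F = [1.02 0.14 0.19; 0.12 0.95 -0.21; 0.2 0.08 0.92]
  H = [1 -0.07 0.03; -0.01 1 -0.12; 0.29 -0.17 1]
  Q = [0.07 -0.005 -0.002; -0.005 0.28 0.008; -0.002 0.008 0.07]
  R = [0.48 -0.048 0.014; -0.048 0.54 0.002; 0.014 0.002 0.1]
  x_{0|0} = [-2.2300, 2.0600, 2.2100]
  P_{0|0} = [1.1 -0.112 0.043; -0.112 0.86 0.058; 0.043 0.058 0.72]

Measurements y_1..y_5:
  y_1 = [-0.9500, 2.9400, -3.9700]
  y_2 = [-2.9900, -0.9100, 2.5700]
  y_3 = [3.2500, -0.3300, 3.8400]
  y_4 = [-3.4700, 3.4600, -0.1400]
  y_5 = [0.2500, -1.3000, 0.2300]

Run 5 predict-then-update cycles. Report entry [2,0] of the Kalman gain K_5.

step 1: x^-=[-1.5663, 1.2253, 1.7520]  P^-=[1.2451 0.1054 0.3960; 0.1054 1.0529 -0.0090; 0.3960 -0.0090 0.7497]  S=[1.7399 -0.0793 0.7901; -0.0793 1.6048 -0.2668; 0.7901 -0.2668 1.2072]  K=[0.6187 0.0969 0.2287; 0.0590 0.6550 -0.0243; -0.1259 0.0650 0.8142]  nu=[0.6495, 1.9093, -5.0595]  x^+=[-2.1366, 2.6370, -2.3251]  P^+=[0.2985 0.0199 -0.0514; 0.0199 0.3576 0.0547; -0.0514 0.0547 0.1040]
step 2: x^-=[-2.2519, 2.7370, -2.3555]  P^-=[0.3800 0.1127 0.0409; 0.1127 0.5969 0.0696; 0.0409 0.0696 0.1620]  S=[0.8494 0.0164 0.1507; 0.0164 1.1204 -0.0180; 0.1507 -0.0180 0.3002]  K=[0.3939 0.0910 0.2472; 0.0767 0.5231 -0.0045; -0.0541 0.0543 0.5703]  nu=[-0.4759, -3.9522, 6.0438]  x^+=[-1.3050, 0.6059, 0.9022]  P^+=[0.1909 0.0303 -0.0198; 0.0303 0.2840 0.0412; -0.0198 0.0412 0.0691]
step 3: x^-=[-1.0749, 0.2296, 0.6175]  P^-=[0.2798 0.0932 0.0421; 0.0932 0.5336 0.0608; 0.0421 0.0608 0.1377]  S=[0.7518 0.0019 0.1258; 0.0019 1.0593 -0.0187; 0.1258 -0.0187 0.2712]  K=[0.3228 0.0845 0.2522; 0.0776 0.4956 -0.0124; -0.0336 0.0509 0.5337]  nu=[4.3224, -0.4962, 3.5733]  x^+=[1.1794, 0.2746, 2.3542]  P^+=[0.1569 0.0310 -0.0103; 0.0310 0.2687 0.0375; -0.0103 0.0375 0.0624]
step 4: x^-=[1.6887, -0.0920, 2.4237]  P^-=[0.2476 0.0856 0.0426; 0.0856 0.5201 0.0578; 0.0426 0.0578 0.1335]  S=[0.7206 -0.0046 0.1184; -0.0046 1.0466 -0.0211; 0.1184 -0.0211 0.2660]  K=[0.2965 0.0809 0.2500; 0.0766 0.4895 -0.0170; -0.0272 0.0500 0.5276]  nu=[-5.2379, 3.8598, -3.0691]  x^+=[-0.3192, 1.4484, 1.1403]  P^+=[0.1443 0.0305 -0.0073; 0.0305 0.2653 0.0366; -0.0073 0.0366 0.0608]
step 5: x^-=[0.0939, 1.0982, 1.1011]  P^-=[0.2353 0.0825 0.0425; 0.0825 0.5169 0.0568; 0.0425 0.0568 0.1326]  S=[0.7087 -0.0073 0.1152; -0.0073 1.0437 -0.0223; 0.1152 -0.0223 0.2645]  K=[0.2863 0.0793 0.2475; 0.0759 0.4881 -0.0188; -0.0252 0.0499 0.5266]  nu=[0.2000, -2.2651, -0.7117]  x^+=[-0.2045, 0.0211, 0.6084]  P^+=[0.1394 0.0302 -0.0064; 0.0302 0.2646 0.0364; -0.0064 0.0364 0.0604]

K[2,0] = -0.0252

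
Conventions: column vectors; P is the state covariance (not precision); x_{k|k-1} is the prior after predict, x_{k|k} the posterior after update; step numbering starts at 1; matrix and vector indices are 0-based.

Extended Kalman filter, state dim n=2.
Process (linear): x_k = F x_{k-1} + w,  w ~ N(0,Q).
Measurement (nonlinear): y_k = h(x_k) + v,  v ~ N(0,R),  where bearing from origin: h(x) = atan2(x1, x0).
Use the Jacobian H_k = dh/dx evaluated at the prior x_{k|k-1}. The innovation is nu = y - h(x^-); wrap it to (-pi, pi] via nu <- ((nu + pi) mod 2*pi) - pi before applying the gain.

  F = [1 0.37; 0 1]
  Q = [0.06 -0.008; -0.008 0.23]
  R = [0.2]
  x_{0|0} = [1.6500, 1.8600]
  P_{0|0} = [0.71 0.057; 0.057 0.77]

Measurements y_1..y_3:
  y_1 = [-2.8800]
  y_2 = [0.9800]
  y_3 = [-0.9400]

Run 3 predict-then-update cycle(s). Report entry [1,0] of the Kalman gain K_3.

step 1: x^-=[2.3382, 1.8600]  P^-=[0.9176 0.3339; 0.3339 1.0000]  H_jac=[-0.2084 0.2619]  S=[0.2720]  K=[-0.3814; 0.7072]  nu=[2.7312]  x^+=[1.2966, 3.7915]  P^+=[0.8780 0.4073; 0.4073 0.8640]
step 2: x^-=[2.6995, 3.7915]  P^-=[1.3577 0.7189; 0.7189 1.0940]  H_jac=[-0.1750 0.1246]  S=[0.2272]  K=[-0.6515; 0.0462]  nu=[0.0279]  x^+=[2.6813, 3.7928]  P^+=[1.2612 0.7258; 0.7258 1.0935]
step 3: x^-=[4.0846, 3.7928]  P^-=[2.0080 1.1223; 1.1223 1.3235]  H_jac=[-0.1221 0.1315]  S=[0.2168]  K=[-0.4501; 0.1706]  nu=[-1.6884]  x^+=[4.8446, 3.5048]  P^+=[1.9641 1.1390; 1.1390 1.3172]

K[1,0] = 0.1706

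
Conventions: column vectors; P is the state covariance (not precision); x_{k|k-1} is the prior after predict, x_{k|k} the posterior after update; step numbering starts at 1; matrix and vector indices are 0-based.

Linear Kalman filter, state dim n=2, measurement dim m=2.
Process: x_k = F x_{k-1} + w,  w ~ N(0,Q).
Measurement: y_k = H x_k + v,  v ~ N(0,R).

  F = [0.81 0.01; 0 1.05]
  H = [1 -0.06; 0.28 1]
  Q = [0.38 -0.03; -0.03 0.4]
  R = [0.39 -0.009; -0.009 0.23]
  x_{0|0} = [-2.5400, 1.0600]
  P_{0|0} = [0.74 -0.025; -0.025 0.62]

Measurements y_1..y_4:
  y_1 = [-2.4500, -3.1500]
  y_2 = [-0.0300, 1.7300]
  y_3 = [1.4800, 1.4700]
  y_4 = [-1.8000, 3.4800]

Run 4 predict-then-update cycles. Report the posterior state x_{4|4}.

x_post = [-0.5875, 2.9968]

step 1: x^-=[-2.0468, 1.1130]  P^-=[0.8652 -0.0448; -0.0448 1.0836]  S=[1.2644 0.1242; 0.1242 1.3563]  K=[0.6782 0.0835; -0.1659 0.8048]  nu=[-0.3364, -3.6899]  x^+=[-2.5830, -1.8010]  P^+=[0.2601 -0.0597; -0.0597 0.2033]
step 2: x^-=[-2.1103, -1.8910]  P^-=[0.5497 -0.0787; -0.0787 0.6242]  S=[0.9514 0.0301; 0.0301 0.8532]  K=[0.5806 0.0677; -0.1446 0.7108]  nu=[1.9668, 4.2119]  x^+=[-0.6832, 0.8186]  P^+=[0.2227 -0.0520; -0.0520 0.1794]
step 3: x^-=[-0.5452, 0.8596]  P^-=[0.5253 -0.0724; -0.0724 0.5977]  S=[0.9261 0.0311; 0.0311 0.8284]  K=[0.5696 0.0688; -0.1404 0.7024]  nu=[2.0767, 0.7631]  x^+=[0.6902, 1.1039]  P^+=[0.2185 -0.0505; -0.0505 0.1769]
step 4: x^-=[0.5701, 1.1591]  P^-=[0.5225 -0.0711; -0.0711 0.5951]  S=[0.9232 0.0317; 0.0317 0.8262]  K=[0.5682 0.0692; -0.1398 0.7015]  nu=[-2.3006, 2.1613]  x^+=[-0.5875, 2.9968]  P^+=[0.2180 -0.0502; -0.0502 0.1767]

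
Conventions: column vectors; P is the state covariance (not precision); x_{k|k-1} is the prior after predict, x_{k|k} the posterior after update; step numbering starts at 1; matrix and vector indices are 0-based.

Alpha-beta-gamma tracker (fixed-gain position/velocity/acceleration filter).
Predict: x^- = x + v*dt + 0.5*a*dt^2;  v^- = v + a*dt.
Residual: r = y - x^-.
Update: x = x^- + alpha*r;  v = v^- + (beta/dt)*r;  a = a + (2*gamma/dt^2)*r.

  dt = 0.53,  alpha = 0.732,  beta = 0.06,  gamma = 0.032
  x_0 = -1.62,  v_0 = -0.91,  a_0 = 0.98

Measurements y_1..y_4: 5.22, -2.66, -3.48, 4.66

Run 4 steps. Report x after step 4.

step 1: x_pred=-1.9647  r=7.1847  x^+=3.2945  v^+=0.4228  a^+=2.6169
step 2: x_pred=3.8861  r=-6.5461  x^+=-0.9056  v^+=1.0687  a^+=1.1255
step 3: x_pred=-0.1812  r=-3.2988  x^+=-2.5959  v^+=1.2917  a^+=0.3739
step 4: x_pred=-1.8588  r=6.5188  x^+=2.9130  v^+=2.2279  a^+=1.8591

x_post = 2.9130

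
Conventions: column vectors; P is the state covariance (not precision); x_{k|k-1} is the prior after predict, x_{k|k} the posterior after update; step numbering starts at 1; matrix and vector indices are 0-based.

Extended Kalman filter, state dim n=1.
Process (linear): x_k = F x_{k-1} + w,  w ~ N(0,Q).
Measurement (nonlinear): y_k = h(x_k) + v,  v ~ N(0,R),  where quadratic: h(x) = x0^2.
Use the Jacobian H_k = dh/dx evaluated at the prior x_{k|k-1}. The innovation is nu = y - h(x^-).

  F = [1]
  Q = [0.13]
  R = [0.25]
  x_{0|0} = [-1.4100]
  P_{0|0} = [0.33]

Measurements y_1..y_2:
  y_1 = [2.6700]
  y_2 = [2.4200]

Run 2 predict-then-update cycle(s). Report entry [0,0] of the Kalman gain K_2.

K[0,0] = -0.2665

step 1: x^-=[-1.4100]  P^-=[0.4600]  H_jac=[-2.8200]  S=[3.9081]  K=[-0.3319]  nu=[0.6819]  x^+=[-1.6363]  P^+=[0.0294]
step 2: x^-=[-1.6363]  P^-=[0.1594]  H_jac=[-3.2727]  S=[1.9575]  K=[-0.2665]  nu=[-0.2576]  x^+=[-1.5677]  P^+=[0.0204]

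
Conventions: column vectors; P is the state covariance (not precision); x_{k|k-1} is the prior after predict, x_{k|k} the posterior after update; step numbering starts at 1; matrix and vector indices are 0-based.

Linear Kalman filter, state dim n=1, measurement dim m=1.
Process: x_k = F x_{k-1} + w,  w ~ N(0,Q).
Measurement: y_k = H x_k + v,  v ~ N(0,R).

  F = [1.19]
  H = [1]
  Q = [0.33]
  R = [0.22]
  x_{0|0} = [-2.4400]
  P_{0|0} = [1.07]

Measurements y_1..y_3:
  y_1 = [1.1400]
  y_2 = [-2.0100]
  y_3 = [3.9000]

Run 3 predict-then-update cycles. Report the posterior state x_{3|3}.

step 1: x^-=[-2.9036]  P^-=[1.8452]  S=[2.0652]  K=[0.8935]  nu=[4.0436]  x^+=[0.7093]  P^+=[0.1966]
step 2: x^-=[0.8440]  P^-=[0.6084]  S=[0.8284]  K=[0.7344]  nu=[-2.8540]  x^+=[-1.2520]  P^+=[0.1616]
step 3: x^-=[-1.4899]  P^-=[0.5588]  S=[0.7788]  K=[0.7175]  nu=[5.3899]  x^+=[2.3774]  P^+=[0.1579]

x_post = [2.3774]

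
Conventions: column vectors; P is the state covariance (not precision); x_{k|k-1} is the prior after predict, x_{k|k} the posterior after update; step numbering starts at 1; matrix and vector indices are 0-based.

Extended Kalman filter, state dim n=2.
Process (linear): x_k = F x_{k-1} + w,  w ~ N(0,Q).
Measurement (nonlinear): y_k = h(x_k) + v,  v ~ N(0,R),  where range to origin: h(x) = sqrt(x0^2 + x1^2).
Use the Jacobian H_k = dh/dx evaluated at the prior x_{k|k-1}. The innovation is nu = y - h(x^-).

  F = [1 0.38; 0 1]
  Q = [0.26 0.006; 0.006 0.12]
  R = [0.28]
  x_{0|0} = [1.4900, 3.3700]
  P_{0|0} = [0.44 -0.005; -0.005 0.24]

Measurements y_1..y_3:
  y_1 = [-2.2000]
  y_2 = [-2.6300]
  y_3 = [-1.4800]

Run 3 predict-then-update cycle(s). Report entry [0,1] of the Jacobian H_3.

step 1: x^-=[2.7706, 3.3700]  P^-=[0.7309 0.0922; 0.0922 0.3600]  H_jac=[0.6351 0.7725]  S=[0.8800]  K=[0.6083; 0.3825]  nu=[-6.5627]  x^+=[-1.2218, 0.8596]  P^+=[0.4052 -0.1126; -0.1126 0.2312]
step 2: x^-=[-0.8952, 0.8596]  P^-=[0.6130 -0.0187; -0.0187 0.3512]  H_jac=[-0.7213 0.6926]  S=[0.7861]  K=[-0.5789; 0.3266]  nu=[-3.8710]  x^+=[1.3459, -0.4048]  P^+=[0.3495 0.1299; 0.1299 0.2674]
step 3: x^-=[1.1921, -0.4048]  P^-=[0.7469 0.2375; 0.2375 0.3874]  H_jac=[0.9469 -0.3216]  S=[0.8450]  K=[0.7465; 0.1188]  nu=[-2.7390]  x^+=[-0.8525, -0.7301]  P^+=[0.2760 0.1626; 0.1626 0.3754]

H_jac[0,1] = -0.3216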